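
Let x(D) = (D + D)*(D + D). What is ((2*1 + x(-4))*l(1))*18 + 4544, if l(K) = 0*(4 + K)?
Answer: 4544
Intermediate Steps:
l(K) = 0
x(D) = 4*D² (x(D) = (2*D)*(2*D) = 4*D²)
((2*1 + x(-4))*l(1))*18 + 4544 = ((2*1 + 4*(-4)²)*0)*18 + 4544 = ((2 + 4*16)*0)*18 + 4544 = ((2 + 64)*0)*18 + 4544 = (66*0)*18 + 4544 = 0*18 + 4544 = 0 + 4544 = 4544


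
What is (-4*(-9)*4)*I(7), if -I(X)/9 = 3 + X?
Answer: -12960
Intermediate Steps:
I(X) = -27 - 9*X (I(X) = -9*(3 + X) = -27 - 9*X)
(-4*(-9)*4)*I(7) = (-4*(-9)*4)*(-27 - 9*7) = (36*4)*(-27 - 63) = 144*(-90) = -12960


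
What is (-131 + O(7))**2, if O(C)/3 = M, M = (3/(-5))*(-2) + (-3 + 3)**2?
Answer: 405769/25 ≈ 16231.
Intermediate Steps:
M = 6/5 (M = (3*(-1/5))*(-2) + 0**2 = -3/5*(-2) + 0 = 6/5 + 0 = 6/5 ≈ 1.2000)
O(C) = 18/5 (O(C) = 3*(6/5) = 18/5)
(-131 + O(7))**2 = (-131 + 18/5)**2 = (-637/5)**2 = 405769/25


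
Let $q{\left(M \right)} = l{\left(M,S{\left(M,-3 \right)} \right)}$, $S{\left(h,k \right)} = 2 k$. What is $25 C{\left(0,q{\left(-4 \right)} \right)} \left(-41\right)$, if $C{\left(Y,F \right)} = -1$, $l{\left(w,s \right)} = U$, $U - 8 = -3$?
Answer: $1025$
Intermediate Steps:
$U = 5$ ($U = 8 - 3 = 5$)
$l{\left(w,s \right)} = 5$
$q{\left(M \right)} = 5$
$25 C{\left(0,q{\left(-4 \right)} \right)} \left(-41\right) = 25 \left(-1\right) \left(-41\right) = \left(-25\right) \left(-41\right) = 1025$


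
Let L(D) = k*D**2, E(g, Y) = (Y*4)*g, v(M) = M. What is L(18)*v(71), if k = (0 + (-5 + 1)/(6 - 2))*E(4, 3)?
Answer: -1104192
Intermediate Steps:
E(g, Y) = 4*Y*g (E(g, Y) = (4*Y)*g = 4*Y*g)
k = -48 (k = (0 + (-5 + 1)/(6 - 2))*(4*3*4) = (0 - 4/4)*48 = (0 - 4*1/4)*48 = (0 - 1)*48 = -1*48 = -48)
L(D) = -48*D**2
L(18)*v(71) = -48*18**2*71 = -48*324*71 = -15552*71 = -1104192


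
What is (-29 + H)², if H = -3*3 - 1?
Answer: 1521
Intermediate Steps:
H = -10 (H = -9 - 1 = -10)
(-29 + H)² = (-29 - 10)² = (-39)² = 1521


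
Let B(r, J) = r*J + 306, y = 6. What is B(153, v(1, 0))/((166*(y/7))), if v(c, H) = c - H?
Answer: 1071/332 ≈ 3.2259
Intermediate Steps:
B(r, J) = 306 + J*r (B(r, J) = J*r + 306 = 306 + J*r)
B(153, v(1, 0))/((166*(y/7))) = (306 + (1 - 1*0)*153)/((166*(6/7))) = (306 + (1 + 0)*153)/((166*(6*(1/7)))) = (306 + 1*153)/((166*(6/7))) = (306 + 153)/(996/7) = 459*(7/996) = 1071/332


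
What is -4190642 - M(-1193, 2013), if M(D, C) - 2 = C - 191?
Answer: -4192466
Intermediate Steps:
M(D, C) = -189 + C (M(D, C) = 2 + (C - 191) = 2 + (-191 + C) = -189 + C)
-4190642 - M(-1193, 2013) = -4190642 - (-189 + 2013) = -4190642 - 1*1824 = -4190642 - 1824 = -4192466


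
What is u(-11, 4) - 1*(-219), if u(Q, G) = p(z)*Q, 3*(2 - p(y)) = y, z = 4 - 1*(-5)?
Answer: 230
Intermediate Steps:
z = 9 (z = 4 + 5 = 9)
p(y) = 2 - y/3
u(Q, G) = -Q (u(Q, G) = (2 - 1/3*9)*Q = (2 - 3)*Q = -Q)
u(-11, 4) - 1*(-219) = -1*(-11) - 1*(-219) = 11 + 219 = 230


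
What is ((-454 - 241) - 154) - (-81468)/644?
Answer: -116322/161 ≈ -722.50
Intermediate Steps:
((-454 - 241) - 154) - (-81468)/644 = (-695 - 154) - (-81468)/644 = -849 - 1314*(-31/322) = -849 + 20367/161 = -116322/161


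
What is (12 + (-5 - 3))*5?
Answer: 20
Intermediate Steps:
(12 + (-5 - 3))*5 = (12 - 8)*5 = 4*5 = 20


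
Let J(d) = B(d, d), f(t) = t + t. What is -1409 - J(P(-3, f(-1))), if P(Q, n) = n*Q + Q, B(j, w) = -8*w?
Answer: -1385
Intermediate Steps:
f(t) = 2*t
P(Q, n) = Q + Q*n (P(Q, n) = Q*n + Q = Q + Q*n)
J(d) = -8*d
-1409 - J(P(-3, f(-1))) = -1409 - (-8)*(-3*(1 + 2*(-1))) = -1409 - (-8)*(-3*(1 - 2)) = -1409 - (-8)*(-3*(-1)) = -1409 - (-8)*3 = -1409 - 1*(-24) = -1409 + 24 = -1385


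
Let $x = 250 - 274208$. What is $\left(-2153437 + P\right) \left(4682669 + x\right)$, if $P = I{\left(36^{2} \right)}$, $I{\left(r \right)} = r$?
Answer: $-9488167700251$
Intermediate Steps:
$P = 1296$ ($P = 36^{2} = 1296$)
$x = -273958$ ($x = 250 - 274208 = -273958$)
$\left(-2153437 + P\right) \left(4682669 + x\right) = \left(-2153437 + 1296\right) \left(4682669 - 273958\right) = \left(-2152141\right) 4408711 = -9488167700251$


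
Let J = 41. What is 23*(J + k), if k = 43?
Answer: 1932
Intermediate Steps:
23*(J + k) = 23*(41 + 43) = 23*84 = 1932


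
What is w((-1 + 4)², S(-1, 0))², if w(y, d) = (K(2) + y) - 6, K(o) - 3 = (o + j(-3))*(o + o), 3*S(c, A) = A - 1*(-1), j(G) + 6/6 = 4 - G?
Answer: 1444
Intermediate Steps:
j(G) = 3 - G (j(G) = -1 + (4 - G) = 3 - G)
S(c, A) = ⅓ + A/3 (S(c, A) = (A - 1*(-1))/3 = (A + 1)/3 = (1 + A)/3 = ⅓ + A/3)
K(o) = 3 + 2*o*(6 + o) (K(o) = 3 + (o + (3 - 1*(-3)))*(o + o) = 3 + (o + (3 + 3))*(2*o) = 3 + (o + 6)*(2*o) = 3 + (6 + o)*(2*o) = 3 + 2*o*(6 + o))
w(y, d) = 29 + y (w(y, d) = ((3 + 2*2² + 12*2) + y) - 6 = ((3 + 2*4 + 24) + y) - 6 = ((3 + 8 + 24) + y) - 6 = (35 + y) - 6 = 29 + y)
w((-1 + 4)², S(-1, 0))² = (29 + (-1 + 4)²)² = (29 + 3²)² = (29 + 9)² = 38² = 1444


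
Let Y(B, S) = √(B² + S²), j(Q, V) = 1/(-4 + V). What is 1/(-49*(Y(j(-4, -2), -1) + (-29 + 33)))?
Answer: -144/26411 + 6*√37/26411 ≈ -0.0040704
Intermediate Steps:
1/(-49*(Y(j(-4, -2), -1) + (-29 + 33))) = 1/(-49*(√((1/(-4 - 2))² + (-1)²) + (-29 + 33))) = 1/(-49*(√((1/(-6))² + 1) + 4)) = 1/(-49*(√((-⅙)² + 1) + 4)) = 1/(-49*(√(1/36 + 1) + 4)) = 1/(-49*(√(37/36) + 4)) = 1/(-49*(√37/6 + 4)) = 1/(-49*(4 + √37/6)) = 1/(-196 - 49*√37/6)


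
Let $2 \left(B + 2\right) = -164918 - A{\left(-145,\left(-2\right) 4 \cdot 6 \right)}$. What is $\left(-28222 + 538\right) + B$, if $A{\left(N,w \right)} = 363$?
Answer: $- \frac{220653}{2} \approx -1.1033 \cdot 10^{5}$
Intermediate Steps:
$B = - \frac{165285}{2}$ ($B = -2 + \frac{-164918 - 363}{2} = -2 + \frac{1}{2} \left(-165281\right) = -2 - \frac{165281}{2} = - \frac{165285}{2} \approx -82643.0$)
$\left(-28222 + 538\right) + B = \left(-28222 + 538\right) - \frac{165285}{2} = -27684 - \frac{165285}{2} = - \frac{220653}{2}$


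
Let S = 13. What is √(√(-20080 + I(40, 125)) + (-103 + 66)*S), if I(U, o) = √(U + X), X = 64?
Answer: √(-481 + I*√2*√(10040 - √26)) ≈ 3.196 + 22.163*I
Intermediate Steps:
I(U, o) = √(64 + U) (I(U, o) = √(U + 64) = √(64 + U))
√(√(-20080 + I(40, 125)) + (-103 + 66)*S) = √(√(-20080 + √(64 + 40)) + (-103 + 66)*13) = √(√(-20080 + √104) - 37*13) = √(√(-20080 + 2*√26) - 481) = √(-481 + √(-20080 + 2*√26))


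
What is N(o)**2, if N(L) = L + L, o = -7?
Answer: 196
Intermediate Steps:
N(L) = 2*L
N(o)**2 = (2*(-7))**2 = (-14)**2 = 196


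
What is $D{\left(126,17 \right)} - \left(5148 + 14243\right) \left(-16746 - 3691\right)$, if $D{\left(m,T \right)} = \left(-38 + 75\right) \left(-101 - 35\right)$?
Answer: $396288835$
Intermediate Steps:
$D{\left(m,T \right)} = -5032$ ($D{\left(m,T \right)} = 37 \left(-136\right) = -5032$)
$D{\left(126,17 \right)} - \left(5148 + 14243\right) \left(-16746 - 3691\right) = -5032 - \left(5148 + 14243\right) \left(-16746 - 3691\right) = -5032 - 19391 \left(-20437\right) = -5032 - -396293867 = -5032 + 396293867 = 396288835$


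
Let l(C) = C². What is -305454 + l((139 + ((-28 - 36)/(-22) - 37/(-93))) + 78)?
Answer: -268873029290/1046529 ≈ -2.5692e+5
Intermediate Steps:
-305454 + l((139 + ((-28 - 36)/(-22) - 37/(-93))) + 78) = -305454 + ((139 + ((-28 - 36)/(-22) - 37/(-93))) + 78)² = -305454 + ((139 + (-64*(-1/22) - 37*(-1/93))) + 78)² = -305454 + ((139 + (32/11 + 37/93)) + 78)² = -305454 + ((139 + 3383/1023) + 78)² = -305454 + (145580/1023 + 78)² = -305454 + (225374/1023)² = -305454 + 50793439876/1046529 = -268873029290/1046529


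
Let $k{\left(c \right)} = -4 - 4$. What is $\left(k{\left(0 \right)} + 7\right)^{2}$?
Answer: $1$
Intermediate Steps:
$k{\left(c \right)} = -8$ ($k{\left(c \right)} = -4 - 4 = -8$)
$\left(k{\left(0 \right)} + 7\right)^{2} = \left(-8 + 7\right)^{2} = \left(-1\right)^{2} = 1$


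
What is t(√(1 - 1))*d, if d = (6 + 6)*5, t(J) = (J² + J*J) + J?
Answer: 0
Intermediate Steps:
t(J) = J + 2*J² (t(J) = (J² + J²) + J = 2*J² + J = J + 2*J²)
d = 60 (d = 12*5 = 60)
t(√(1 - 1))*d = (√(1 - 1)*(1 + 2*√(1 - 1)))*60 = (√0*(1 + 2*√0))*60 = (0*(1 + 2*0))*60 = (0*(1 + 0))*60 = (0*1)*60 = 0*60 = 0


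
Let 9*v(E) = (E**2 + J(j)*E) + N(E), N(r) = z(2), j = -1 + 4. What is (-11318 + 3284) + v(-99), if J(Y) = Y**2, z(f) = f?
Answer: -63394/9 ≈ -7043.8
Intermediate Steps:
j = 3
N(r) = 2
v(E) = 2/9 + E + E**2/9 (v(E) = ((E**2 + 3**2*E) + 2)/9 = ((E**2 + 9*E) + 2)/9 = (2 + E**2 + 9*E)/9 = 2/9 + E + E**2/9)
(-11318 + 3284) + v(-99) = (-11318 + 3284) + (2/9 - 99 + (1/9)*(-99)**2) = -8034 + (2/9 - 99 + (1/9)*9801) = -8034 + (2/9 - 99 + 1089) = -8034 + 8912/9 = -63394/9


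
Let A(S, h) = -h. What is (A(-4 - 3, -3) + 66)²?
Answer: 4761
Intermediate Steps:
(A(-4 - 3, -3) + 66)² = (-1*(-3) + 66)² = (3 + 66)² = 69² = 4761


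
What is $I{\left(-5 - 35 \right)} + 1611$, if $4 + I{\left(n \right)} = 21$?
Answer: $1628$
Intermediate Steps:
$I{\left(n \right)} = 17$ ($I{\left(n \right)} = -4 + 21 = 17$)
$I{\left(-5 - 35 \right)} + 1611 = 17 + 1611 = 1628$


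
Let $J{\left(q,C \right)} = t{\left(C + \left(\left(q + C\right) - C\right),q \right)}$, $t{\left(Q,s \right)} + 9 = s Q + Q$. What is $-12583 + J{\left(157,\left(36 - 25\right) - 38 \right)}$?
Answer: $7948$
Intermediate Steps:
$t{\left(Q,s \right)} = -9 + Q + Q s$ ($t{\left(Q,s \right)} = -9 + \left(s Q + Q\right) = -9 + \left(Q s + Q\right) = -9 + \left(Q + Q s\right) = -9 + Q + Q s$)
$J{\left(q,C \right)} = -9 + C + q + q \left(C + q\right)$ ($J{\left(q,C \right)} = -9 + \left(C + \left(\left(q + C\right) - C\right)\right) + \left(C + \left(\left(q + C\right) - C\right)\right) q = -9 + \left(C + \left(\left(C + q\right) - C\right)\right) + \left(C + \left(\left(C + q\right) - C\right)\right) q = -9 + \left(C + q\right) + \left(C + q\right) q = -9 + \left(C + q\right) + q \left(C + q\right) = -9 + C + q + q \left(C + q\right)$)
$-12583 + J{\left(157,\left(36 - 25\right) - 38 \right)} = -12583 + \left(-9 + \left(\left(36 - 25\right) - 38\right) + 157 + 157 \left(\left(\left(36 - 25\right) - 38\right) + 157\right)\right) = -12583 + \left(-9 + \left(11 - 38\right) + 157 + 157 \left(\left(11 - 38\right) + 157\right)\right) = -12583 + \left(-9 - 27 + 157 + 157 \left(-27 + 157\right)\right) = -12583 + \left(-9 - 27 + 157 + 157 \cdot 130\right) = -12583 + \left(-9 - 27 + 157 + 20410\right) = -12583 + 20531 = 7948$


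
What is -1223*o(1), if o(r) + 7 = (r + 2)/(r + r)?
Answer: 13453/2 ≈ 6726.5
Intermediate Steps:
o(r) = -7 + (2 + r)/(2*r) (o(r) = -7 + (r + 2)/(r + r) = -7 + (2 + r)/((2*r)) = -7 + (2 + r)*(1/(2*r)) = -7 + (2 + r)/(2*r))
-1223*o(1) = -1223*(-13/2 + 1/1) = -1223*(-13/2 + 1) = -1223*(-11/2) = 13453/2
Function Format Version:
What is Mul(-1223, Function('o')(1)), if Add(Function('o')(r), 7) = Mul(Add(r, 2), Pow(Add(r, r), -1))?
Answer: Rational(13453, 2) ≈ 6726.5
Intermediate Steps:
Function('o')(r) = Add(-7, Mul(Rational(1, 2), Pow(r, -1), Add(2, r))) (Function('o')(r) = Add(-7, Mul(Add(r, 2), Pow(Add(r, r), -1))) = Add(-7, Mul(Add(2, r), Pow(Mul(2, r), -1))) = Add(-7, Mul(Add(2, r), Mul(Rational(1, 2), Pow(r, -1)))) = Add(-7, Mul(Rational(1, 2), Pow(r, -1), Add(2, r))))
Mul(-1223, Function('o')(1)) = Mul(-1223, Add(Rational(-13, 2), Pow(1, -1))) = Mul(-1223, Add(Rational(-13, 2), 1)) = Mul(-1223, Rational(-11, 2)) = Rational(13453, 2)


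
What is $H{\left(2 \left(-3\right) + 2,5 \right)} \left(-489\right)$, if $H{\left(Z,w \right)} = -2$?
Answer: $978$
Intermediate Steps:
$H{\left(2 \left(-3\right) + 2,5 \right)} \left(-489\right) = \left(-2\right) \left(-489\right) = 978$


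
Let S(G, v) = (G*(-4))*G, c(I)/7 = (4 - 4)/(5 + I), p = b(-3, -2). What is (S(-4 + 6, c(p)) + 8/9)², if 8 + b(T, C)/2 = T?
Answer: 18496/81 ≈ 228.35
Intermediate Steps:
b(T, C) = -16 + 2*T
p = -22 (p = -16 + 2*(-3) = -16 - 6 = -22)
c(I) = 0 (c(I) = 7*((4 - 4)/(5 + I)) = 7*(0/(5 + I)) = 7*0 = 0)
S(G, v) = -4*G² (S(G, v) = (-4*G)*G = -4*G²)
(S(-4 + 6, c(p)) + 8/9)² = (-4*(-4 + 6)² + 8/9)² = (-4*2² + 8*(⅑))² = (-4*4 + 8/9)² = (-16 + 8/9)² = (-136/9)² = 18496/81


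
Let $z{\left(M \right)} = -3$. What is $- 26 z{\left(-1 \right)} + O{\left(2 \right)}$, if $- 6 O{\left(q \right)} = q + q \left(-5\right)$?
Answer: $\frac{238}{3} \approx 79.333$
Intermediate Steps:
$O{\left(q \right)} = \frac{2 q}{3}$ ($O{\left(q \right)} = - \frac{q + q \left(-5\right)}{6} = - \frac{q - 5 q}{6} = - \frac{\left(-4\right) q}{6} = \frac{2 q}{3}$)
$- 26 z{\left(-1 \right)} + O{\left(2 \right)} = \left(-26\right) \left(-3\right) + \frac{2}{3} \cdot 2 = 78 + \frac{4}{3} = \frac{238}{3}$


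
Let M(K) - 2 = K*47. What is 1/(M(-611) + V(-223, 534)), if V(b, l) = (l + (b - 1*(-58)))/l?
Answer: -178/5111147 ≈ -3.4826e-5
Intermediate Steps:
M(K) = 2 + 47*K (M(K) = 2 + K*47 = 2 + 47*K)
V(b, l) = (58 + b + l)/l (V(b, l) = (l + (b + 58))/l = (l + (58 + b))/l = (58 + b + l)/l)
1/(M(-611) + V(-223, 534)) = 1/((2 + 47*(-611)) + (58 - 223 + 534)/534) = 1/((2 - 28717) + (1/534)*369) = 1/(-28715 + 123/178) = 1/(-5111147/178) = -178/5111147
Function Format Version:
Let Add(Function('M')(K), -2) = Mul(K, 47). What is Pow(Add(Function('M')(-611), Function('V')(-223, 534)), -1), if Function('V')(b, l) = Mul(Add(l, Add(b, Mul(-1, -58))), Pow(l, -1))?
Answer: Rational(-178, 5111147) ≈ -3.4826e-5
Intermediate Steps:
Function('M')(K) = Add(2, Mul(47, K)) (Function('M')(K) = Add(2, Mul(K, 47)) = Add(2, Mul(47, K)))
Function('V')(b, l) = Mul(Pow(l, -1), Add(58, b, l)) (Function('V')(b, l) = Mul(Add(l, Add(b, 58)), Pow(l, -1)) = Mul(Add(l, Add(58, b)), Pow(l, -1)) = Mul(Add(58, b, l), Pow(l, -1)) = Mul(Pow(l, -1), Add(58, b, l)))
Pow(Add(Function('M')(-611), Function('V')(-223, 534)), -1) = Pow(Add(Add(2, Mul(47, -611)), Mul(Pow(534, -1), Add(58, -223, 534))), -1) = Pow(Add(Add(2, -28717), Mul(Rational(1, 534), 369)), -1) = Pow(Add(-28715, Rational(123, 178)), -1) = Pow(Rational(-5111147, 178), -1) = Rational(-178, 5111147)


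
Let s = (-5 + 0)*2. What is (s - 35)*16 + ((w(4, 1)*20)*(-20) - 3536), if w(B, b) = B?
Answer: -5856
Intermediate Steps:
s = -10 (s = -5*2 = -10)
(s - 35)*16 + ((w(4, 1)*20)*(-20) - 3536) = (-10 - 35)*16 + ((4*20)*(-20) - 3536) = -45*16 + (80*(-20) - 3536) = -720 + (-1600 - 3536) = -720 - 5136 = -5856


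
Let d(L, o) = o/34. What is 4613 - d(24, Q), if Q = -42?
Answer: 78442/17 ≈ 4614.2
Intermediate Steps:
d(L, o) = o/34 (d(L, o) = o*(1/34) = o/34)
4613 - d(24, Q) = 4613 - (-42)/34 = 4613 - 1*(-21/17) = 4613 + 21/17 = 78442/17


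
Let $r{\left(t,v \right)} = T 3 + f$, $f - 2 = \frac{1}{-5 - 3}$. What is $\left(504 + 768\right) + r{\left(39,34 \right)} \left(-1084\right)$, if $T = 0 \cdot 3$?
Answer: $- \frac{1521}{2} \approx -760.5$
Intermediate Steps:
$f = \frac{15}{8}$ ($f = 2 + \frac{1}{-5 - 3} = 2 + \frac{1}{-8} = 2 - \frac{1}{8} = \frac{15}{8} \approx 1.875$)
$T = 0$
$r{\left(t,v \right)} = \frac{15}{8}$ ($r{\left(t,v \right)} = 0 \cdot 3 + \frac{15}{8} = 0 + \frac{15}{8} = \frac{15}{8}$)
$\left(504 + 768\right) + r{\left(39,34 \right)} \left(-1084\right) = \left(504 + 768\right) + \frac{15}{8} \left(-1084\right) = 1272 - \frac{4065}{2} = - \frac{1521}{2}$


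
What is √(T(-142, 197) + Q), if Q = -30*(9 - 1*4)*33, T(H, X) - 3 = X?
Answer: 5*I*√190 ≈ 68.92*I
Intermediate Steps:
T(H, X) = 3 + X
Q = -4950 (Q = -30*(9 - 4)*33 = -30*5*33 = -150*33 = -4950)
√(T(-142, 197) + Q) = √((3 + 197) - 4950) = √(200 - 4950) = √(-4750) = 5*I*√190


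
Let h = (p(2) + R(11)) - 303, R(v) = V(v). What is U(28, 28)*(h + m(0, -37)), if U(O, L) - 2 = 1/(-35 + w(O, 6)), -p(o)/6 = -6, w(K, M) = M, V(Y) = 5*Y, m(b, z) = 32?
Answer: -10260/29 ≈ -353.79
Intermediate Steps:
p(o) = 36 (p(o) = -6*(-6) = 36)
R(v) = 5*v
U(O, L) = 57/29 (U(O, L) = 2 + 1/(-35 + 6) = 2 + 1/(-29) = 2 - 1/29 = 57/29)
h = -212 (h = (36 + 5*11) - 303 = (36 + 55) - 303 = 91 - 303 = -212)
U(28, 28)*(h + m(0, -37)) = 57*(-212 + 32)/29 = (57/29)*(-180) = -10260/29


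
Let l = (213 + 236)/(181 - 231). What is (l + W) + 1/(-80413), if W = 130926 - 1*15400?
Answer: 464453506413/4020650 ≈ 1.1552e+5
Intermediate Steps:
l = -449/50 (l = 449/(-50) = 449*(-1/50) = -449/50 ≈ -8.9800)
W = 115526 (W = 130926 - 15400 = 115526)
(l + W) + 1/(-80413) = (-449/50 + 115526) + 1/(-80413) = 5775851/50 - 1/80413 = 464453506413/4020650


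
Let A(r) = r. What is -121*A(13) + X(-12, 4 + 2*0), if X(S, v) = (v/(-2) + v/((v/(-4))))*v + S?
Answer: -1609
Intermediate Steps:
X(S, v) = S + v*(-4 - v/2) (X(S, v) = (v*(-½) + v/((v*(-¼))))*v + S = (-v/2 + v/((-v/4)))*v + S = (-v/2 + v*(-4/v))*v + S = (-v/2 - 4)*v + S = (-4 - v/2)*v + S = v*(-4 - v/2) + S = S + v*(-4 - v/2))
-121*A(13) + X(-12, 4 + 2*0) = -121*13 + (-12 - 4*(4 + 2*0) - (4 + 2*0)²/2) = -1573 + (-12 - 4*(4 + 0) - (4 + 0)²/2) = -1573 + (-12 - 4*4 - ½*4²) = -1573 + (-12 - 16 - ½*16) = -1573 + (-12 - 16 - 8) = -1573 - 36 = -1609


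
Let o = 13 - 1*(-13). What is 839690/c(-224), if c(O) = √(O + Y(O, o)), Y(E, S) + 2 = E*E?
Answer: 83969*√222/333 ≈ 3757.1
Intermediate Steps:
o = 26 (o = 13 + 13 = 26)
Y(E, S) = -2 + E² (Y(E, S) = -2 + E*E = -2 + E²)
c(O) = √(-2 + O + O²) (c(O) = √(O + (-2 + O²)) = √(-2 + O + O²))
839690/c(-224) = 839690/(√(-2 - 224 + (-224)²)) = 839690/(√(-2 - 224 + 50176)) = 839690/(√49950) = 839690/((15*√222)) = 839690*(√222/3330) = 83969*√222/333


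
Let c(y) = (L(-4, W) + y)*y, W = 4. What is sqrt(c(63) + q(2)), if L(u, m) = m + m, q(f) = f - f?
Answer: 3*sqrt(497) ≈ 66.880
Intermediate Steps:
q(f) = 0
L(u, m) = 2*m
c(y) = y*(8 + y) (c(y) = (2*4 + y)*y = (8 + y)*y = y*(8 + y))
sqrt(c(63) + q(2)) = sqrt(63*(8 + 63) + 0) = sqrt(63*71 + 0) = sqrt(4473 + 0) = sqrt(4473) = 3*sqrt(497)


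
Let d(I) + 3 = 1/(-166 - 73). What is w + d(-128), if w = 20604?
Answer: 4923638/239 ≈ 20601.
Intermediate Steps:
d(I) = -718/239 (d(I) = -3 + 1/(-166 - 73) = -3 + 1/(-239) = -3 - 1/239 = -718/239)
w + d(-128) = 20604 - 718/239 = 4923638/239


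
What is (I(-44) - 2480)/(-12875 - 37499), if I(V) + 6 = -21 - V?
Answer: 2463/50374 ≈ 0.048894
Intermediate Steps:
I(V) = -27 - V (I(V) = -6 + (-21 - V) = -27 - V)
(I(-44) - 2480)/(-12875 - 37499) = ((-27 - 1*(-44)) - 2480)/(-12875 - 37499) = ((-27 + 44) - 2480)/(-50374) = (17 - 2480)*(-1/50374) = -2463*(-1/50374) = 2463/50374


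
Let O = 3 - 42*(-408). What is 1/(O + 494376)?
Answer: 1/511515 ≈ 1.9550e-6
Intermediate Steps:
O = 17139 (O = 3 + 17136 = 17139)
1/(O + 494376) = 1/(17139 + 494376) = 1/511515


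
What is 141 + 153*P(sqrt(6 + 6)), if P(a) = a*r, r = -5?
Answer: 141 - 1530*sqrt(3) ≈ -2509.0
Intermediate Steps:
P(a) = -5*a (P(a) = a*(-5) = -5*a)
141 + 153*P(sqrt(6 + 6)) = 141 + 153*(-5*sqrt(6 + 6)) = 141 + 153*(-10*sqrt(3)) = 141 - 1530*sqrt(3)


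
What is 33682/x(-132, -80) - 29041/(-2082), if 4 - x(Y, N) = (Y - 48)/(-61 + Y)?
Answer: 3387873901/308136 ≈ 10995.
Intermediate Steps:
x(Y, N) = 4 - (-48 + Y)/(-61 + Y) (x(Y, N) = 4 - (Y - 48)/(-61 + Y) = 4 - (-48 + Y)/(-61 + Y))
33682/x(-132, -80) - 29041/(-2082) = 33682/(((-196 + 3*(-132))/(-61 - 132))) - 29041/(-2082) = 33682/(((-196 - 396)/(-193))) - 29041*(-1/2082) = 33682/((-1/193*(-592))) + 29041/2082 = 33682/(592/193) + 29041/2082 = 33682*(193/592) + 29041/2082 = 3250313/296 + 29041/2082 = 3387873901/308136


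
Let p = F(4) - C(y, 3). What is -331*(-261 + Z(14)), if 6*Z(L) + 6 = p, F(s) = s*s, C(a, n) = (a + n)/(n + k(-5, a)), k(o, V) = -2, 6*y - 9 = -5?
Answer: 1548749/18 ≈ 86042.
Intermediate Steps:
y = ⅔ (y = 3/2 + (⅙)*(-5) = 3/2 - ⅚ = ⅔ ≈ 0.66667)
C(a, n) = (a + n)/(-2 + n) (C(a, n) = (a + n)/(n - 2) = (a + n)/(-2 + n))
F(s) = s²
p = 37/3 (p = 4² - (⅔ + 3)/(-2 + 3) = 16 - 11/(1*3) = 16 - 11/3 = 37/3 ≈ 12.333)
Z(L) = 19/18 (Z(L) = -1 + (⅙)*(37/3) = -1 + 37/18 = 19/18)
-331*(-261 + Z(14)) = -331*(-261 + 19/18) = -331*(-4679/18) = 1548749/18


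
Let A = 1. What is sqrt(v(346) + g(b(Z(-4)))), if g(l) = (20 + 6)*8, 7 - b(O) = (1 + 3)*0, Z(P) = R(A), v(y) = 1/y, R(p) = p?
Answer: sqrt(24901274)/346 ≈ 14.422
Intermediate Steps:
Z(P) = 1
b(O) = 7 (b(O) = 7 - (1 + 3)*0 = 7 - 4*0 = 7 - 1*0 = 7 + 0 = 7)
g(l) = 208 (g(l) = 26*8 = 208)
sqrt(v(346) + g(b(Z(-4)))) = sqrt(1/346 + 208) = sqrt(71969/346) = sqrt(24901274)/346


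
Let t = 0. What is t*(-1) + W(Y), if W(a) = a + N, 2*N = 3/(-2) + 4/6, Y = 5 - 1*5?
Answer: -5/12 ≈ -0.41667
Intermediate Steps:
Y = 0 (Y = 5 - 5 = 0)
N = -5/12 (N = (3/(-2) + 4/6)/2 = (3*(-1/2) + 4*(1/6))/2 = (-3/2 + 2/3)/2 = (1/2)*(-5/6) = -5/12 ≈ -0.41667)
W(a) = -5/12 + a (W(a) = a - 5/12 = -5/12 + a)
t*(-1) + W(Y) = 0*(-1) + (-5/12 + 0) = 0 - 5/12 = -5/12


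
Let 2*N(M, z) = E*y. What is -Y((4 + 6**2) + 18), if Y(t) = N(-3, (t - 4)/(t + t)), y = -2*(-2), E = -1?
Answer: 2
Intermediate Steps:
y = 4
N(M, z) = -2 (N(M, z) = (-1*4)/2 = (1/2)*(-4) = -2)
Y(t) = -2
-Y((4 + 6**2) + 18) = -1*(-2) = 2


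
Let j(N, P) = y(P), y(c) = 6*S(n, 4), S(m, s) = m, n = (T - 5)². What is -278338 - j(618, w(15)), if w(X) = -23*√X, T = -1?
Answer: -278554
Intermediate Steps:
n = 36 (n = (-1 - 5)² = (-6)² = 36)
y(c) = 216 (y(c) = 6*36 = 216)
j(N, P) = 216
-278338 - j(618, w(15)) = -278338 - 1*216 = -278338 - 216 = -278554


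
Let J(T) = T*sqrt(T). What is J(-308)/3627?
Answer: -616*I*sqrt(77)/3627 ≈ -1.4903*I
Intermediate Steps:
J(T) = T**(3/2)
J(-308)/3627 = (-308)**(3/2)/3627 = -616*I*sqrt(77)*(1/3627) = -616*I*sqrt(77)/3627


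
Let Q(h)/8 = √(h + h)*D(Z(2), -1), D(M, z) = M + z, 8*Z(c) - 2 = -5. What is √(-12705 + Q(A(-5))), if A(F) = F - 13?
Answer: √(-12705 - 66*I) ≈ 0.2928 - 112.72*I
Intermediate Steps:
Z(c) = -3/8 (Z(c) = ¼ + (⅛)*(-5) = ¼ - 5/8 = -3/8)
A(F) = -13 + F
Q(h) = -11*√2*√h (Q(h) = 8*(√(h + h)*(-3/8 - 1)) = 8*(√(2*h)*(-11/8)) = 8*((√2*√h)*(-11/8)) = 8*(-11*√2*√h/8) = -11*√2*√h)
√(-12705 + Q(A(-5))) = √(-12705 - 11*√2*√(-13 - 5)) = √(-12705 - 11*√2*√(-18)) = √(-12705 - 11*√2*3*I*√2) = √(-12705 - 66*I)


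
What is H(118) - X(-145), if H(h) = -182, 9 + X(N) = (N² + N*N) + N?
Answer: -42078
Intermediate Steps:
X(N) = -9 + N + 2*N² (X(N) = -9 + ((N² + N*N) + N) = -9 + ((N² + N²) + N) = -9 + (2*N² + N) = -9 + (N + 2*N²) = -9 + N + 2*N²)
H(118) - X(-145) = -182 - (-9 - 145 + 2*(-145)²) = -182 - (-9 - 145 + 2*21025) = -182 - (-9 - 145 + 42050) = -182 - 1*41896 = -182 - 41896 = -42078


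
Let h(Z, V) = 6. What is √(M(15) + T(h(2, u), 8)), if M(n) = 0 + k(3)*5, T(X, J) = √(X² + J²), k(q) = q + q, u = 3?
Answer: 2*√10 ≈ 6.3246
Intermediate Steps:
k(q) = 2*q
T(X, J) = √(J² + X²)
M(n) = 30 (M(n) = 0 + (2*3)*5 = 0 + 6*5 = 0 + 30 = 30)
√(M(15) + T(h(2, u), 8)) = √(30 + √(8² + 6²)) = √(30 + √(64 + 36)) = √(30 + √100) = √(30 + 10) = √40 = 2*√10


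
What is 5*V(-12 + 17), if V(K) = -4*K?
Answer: -100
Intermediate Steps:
5*V(-12 + 17) = 5*(-4*(-12 + 17)) = 5*(-4*5) = 5*(-20) = -100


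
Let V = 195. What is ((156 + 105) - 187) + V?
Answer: 269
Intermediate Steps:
((156 + 105) - 187) + V = ((156 + 105) - 187) + 195 = (261 - 187) + 195 = 74 + 195 = 269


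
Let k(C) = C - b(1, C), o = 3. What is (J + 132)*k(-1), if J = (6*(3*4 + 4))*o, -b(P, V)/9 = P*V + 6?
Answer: 18480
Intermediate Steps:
b(P, V) = -54 - 9*P*V (b(P, V) = -9*(P*V + 6) = -9*(6 + P*V) = -54 - 9*P*V)
J = 288 (J = (6*(3*4 + 4))*3 = (6*(12 + 4))*3 = (6*16)*3 = 96*3 = 288)
k(C) = 54 + 10*C (k(C) = C - (-54 - 9*1*C) = C - (-54 - 9*C) = C + (54 + 9*C) = 54 + 10*C)
(J + 132)*k(-1) = (288 + 132)*(54 + 10*(-1)) = 420*(54 - 10) = 420*44 = 18480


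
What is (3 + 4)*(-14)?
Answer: -98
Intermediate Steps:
(3 + 4)*(-14) = 7*(-14) = -98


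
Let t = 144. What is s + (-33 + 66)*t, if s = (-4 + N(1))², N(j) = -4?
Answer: 4816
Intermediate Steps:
s = 64 (s = (-4 - 4)² = (-8)² = 64)
s + (-33 + 66)*t = 64 + (-33 + 66)*144 = 64 + 33*144 = 64 + 4752 = 4816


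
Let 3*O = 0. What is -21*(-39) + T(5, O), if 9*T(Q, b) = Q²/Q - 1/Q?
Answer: 12293/15 ≈ 819.53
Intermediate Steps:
O = 0 (O = (⅓)*0 = 0)
T(Q, b) = -1/(9*Q) + Q/9 (T(Q, b) = (Q²/Q - 1/Q)/9 = (Q - 1/Q)/9 = -1/(9*Q) + Q/9)
-21*(-39) + T(5, O) = -21*(-39) + (⅑)*(-1 + 5²)/5 = 819 + (⅑)*(⅕)*(-1 + 25) = 819 + (⅑)*(⅕)*24 = 819 + 8/15 = 12293/15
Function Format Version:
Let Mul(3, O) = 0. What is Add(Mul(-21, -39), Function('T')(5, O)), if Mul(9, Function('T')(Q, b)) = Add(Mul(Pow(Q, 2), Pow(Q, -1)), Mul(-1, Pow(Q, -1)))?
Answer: Rational(12293, 15) ≈ 819.53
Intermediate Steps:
O = 0 (O = Mul(Rational(1, 3), 0) = 0)
Function('T')(Q, b) = Add(Mul(Rational(-1, 9), Pow(Q, -1)), Mul(Rational(1, 9), Q)) (Function('T')(Q, b) = Mul(Rational(1, 9), Add(Mul(Pow(Q, 2), Pow(Q, -1)), Mul(-1, Pow(Q, -1)))) = Mul(Rational(1, 9), Add(Q, Mul(-1, Pow(Q, -1)))) = Add(Mul(Rational(-1, 9), Pow(Q, -1)), Mul(Rational(1, 9), Q)))
Add(Mul(-21, -39), Function('T')(5, O)) = Add(Mul(-21, -39), Mul(Rational(1, 9), Pow(5, -1), Add(-1, Pow(5, 2)))) = Add(819, Mul(Rational(1, 9), Rational(1, 5), Add(-1, 25))) = Add(819, Mul(Rational(1, 9), Rational(1, 5), 24)) = Add(819, Rational(8, 15)) = Rational(12293, 15)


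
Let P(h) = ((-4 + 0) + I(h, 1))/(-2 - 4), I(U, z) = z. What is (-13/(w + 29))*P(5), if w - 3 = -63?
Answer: 13/62 ≈ 0.20968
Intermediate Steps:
w = -60 (w = 3 - 63 = -60)
P(h) = ½ (P(h) = ((-4 + 0) + 1)/(-2 - 4) = (-4 + 1)/(-6) = -3*(-⅙) = ½)
(-13/(w + 29))*P(5) = (-13/(-60 + 29))*(½) = (-13/(-31))*(½) = -1/31*(-13)*(½) = (13/31)*(½) = 13/62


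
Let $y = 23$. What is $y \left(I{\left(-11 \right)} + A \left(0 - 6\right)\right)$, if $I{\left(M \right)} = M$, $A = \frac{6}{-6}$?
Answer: $-115$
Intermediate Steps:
$A = -1$ ($A = 6 \left(- \frac{1}{6}\right) = -1$)
$y \left(I{\left(-11 \right)} + A \left(0 - 6\right)\right) = 23 \left(-11 - \left(0 - 6\right)\right) = 23 \left(-11 - -6\right) = 23 \left(-11 + 6\right) = 23 \left(-5\right) = -115$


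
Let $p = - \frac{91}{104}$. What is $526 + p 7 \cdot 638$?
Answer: $- \frac{13527}{4} \approx -3381.8$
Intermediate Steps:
$p = - \frac{7}{8}$ ($p = \left(-91\right) \frac{1}{104} = - \frac{7}{8} \approx -0.875$)
$526 + p 7 \cdot 638 = 526 + \left(- \frac{7}{8}\right) 7 \cdot 638 = 526 - \frac{15631}{4} = - \frac{13527}{4}$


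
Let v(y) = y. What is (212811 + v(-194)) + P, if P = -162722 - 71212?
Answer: -21317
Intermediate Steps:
P = -233934
(212811 + v(-194)) + P = (212811 - 194) - 233934 = 212617 - 233934 = -21317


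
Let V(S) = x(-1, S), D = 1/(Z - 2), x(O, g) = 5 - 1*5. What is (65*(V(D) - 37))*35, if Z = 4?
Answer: -84175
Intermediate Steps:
x(O, g) = 0 (x(O, g) = 5 - 5 = 0)
D = ½ (D = 1/(4 - 2) = 1/2 = ½ ≈ 0.50000)
V(S) = 0
(65*(V(D) - 37))*35 = (65*(0 - 37))*35 = (65*(-37))*35 = -2405*35 = -84175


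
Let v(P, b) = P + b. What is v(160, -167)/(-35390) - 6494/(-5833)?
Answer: 229863491/206429870 ≈ 1.1135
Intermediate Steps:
v(160, -167)/(-35390) - 6494/(-5833) = (160 - 167)/(-35390) - 6494/(-5833) = -7*(-1/35390) - 6494*(-1/5833) = 7/35390 + 6494/5833 = 229863491/206429870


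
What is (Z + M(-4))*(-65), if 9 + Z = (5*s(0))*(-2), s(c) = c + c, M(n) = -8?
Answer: 1105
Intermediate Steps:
s(c) = 2*c
Z = -9 (Z = -9 + (5*(2*0))*(-2) = -9 + (5*0)*(-2) = -9 + 0*(-2) = -9 + 0 = -9)
(Z + M(-4))*(-65) = (-9 - 8)*(-65) = -17*(-65) = 1105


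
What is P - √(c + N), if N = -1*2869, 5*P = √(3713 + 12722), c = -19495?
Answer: √16435/5 - 2*I*√5591 ≈ 25.64 - 149.55*I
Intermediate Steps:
P = √16435/5 (P = √(3713 + 12722)/5 = √16435/5 ≈ 25.640)
N = -2869
P - √(c + N) = √16435/5 - √(-19495 - 2869) = √16435/5 - √(-22364) = √16435/5 - 2*I*√5591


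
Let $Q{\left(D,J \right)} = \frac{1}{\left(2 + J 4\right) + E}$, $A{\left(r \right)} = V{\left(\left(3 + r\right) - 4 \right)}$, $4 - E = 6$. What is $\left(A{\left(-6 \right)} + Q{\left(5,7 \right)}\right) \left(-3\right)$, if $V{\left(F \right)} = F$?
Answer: $\frac{585}{28} \approx 20.893$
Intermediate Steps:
$E = -2$ ($E = 4 - 6 = -2$)
$A{\left(r \right)} = -1 + r$ ($A{\left(r \right)} = \left(3 + r\right) - 4 = -1 + r$)
$Q{\left(D,J \right)} = \frac{1}{4 J}$ ($Q{\left(D,J \right)} = \frac{1}{\left(2 + J 4\right) - 2} = \frac{1}{\left(2 + 4 J\right) - 2} = \frac{1}{4 J}$)
$\left(A{\left(-6 \right)} + Q{\left(5,7 \right)}\right) \left(-3\right) = \left(\left(-1 - 6\right) + \frac{1}{4 \cdot 7}\right) \left(-3\right) = \left(-7 + \frac{1}{4} \cdot \frac{1}{7}\right) \left(-3\right) = \left(-7 + \frac{1}{28}\right) \left(-3\right) = \left(- \frac{195}{28}\right) \left(-3\right) = \frac{585}{28}$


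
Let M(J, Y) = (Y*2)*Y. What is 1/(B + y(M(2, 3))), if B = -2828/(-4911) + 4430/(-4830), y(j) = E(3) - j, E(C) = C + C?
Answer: -263557/3252645 ≈ -0.081028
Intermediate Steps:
E(C) = 2*C
M(J, Y) = 2*Y² (M(J, Y) = (2*Y)*Y = 2*Y²)
y(j) = 6 - j (y(j) = 2*3 - j = 6 - j)
B = -89961/263557 (B = -2828*(-1/4911) + 4430*(-1/4830) = 2828/4911 - 443/483 = -89961/263557 ≈ -0.34133)
1/(B + y(M(2, 3))) = 1/(-89961/263557 + (6 - 2*3²)) = 1/(-89961/263557 + (6 - 2*9)) = 1/(-89961/263557 + (6 - 1*18)) = 1/(-89961/263557 + (6 - 18)) = 1/(-89961/263557 - 12) = 1/(-3252645/263557) = -263557/3252645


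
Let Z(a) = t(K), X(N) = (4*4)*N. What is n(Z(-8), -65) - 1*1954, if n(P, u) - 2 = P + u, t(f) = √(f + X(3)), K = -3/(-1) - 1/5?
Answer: -2017 + √1270/5 ≈ -2009.9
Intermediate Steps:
X(N) = 16*N
K = 14/5 (K = -3*(-1) - 1*⅕ = 3 - ⅕ = 14/5 ≈ 2.8000)
t(f) = √(48 + f) (t(f) = √(f + 16*3) = √(f + 48) = √(48 + f))
Z(a) = √1270/5 (Z(a) = √(48 + 14/5) = √(254/5) = √1270/5)
n(P, u) = 2 + P + u (n(P, u) = 2 + (P + u) = 2 + P + u)
n(Z(-8), -65) - 1*1954 = (2 + √1270/5 - 65) - 1*1954 = (-63 + √1270/5) - 1954 = -2017 + √1270/5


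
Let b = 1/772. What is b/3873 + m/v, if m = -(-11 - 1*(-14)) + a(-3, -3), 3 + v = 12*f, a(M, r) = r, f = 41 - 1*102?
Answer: 5980157/732539220 ≈ 0.0081636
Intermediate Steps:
f = -61 (f = 41 - 102 = -61)
b = 1/772 ≈ 0.0012953
v = -735 (v = -3 + 12*(-61) = -3 - 732 = -735)
m = -6 (m = -(-11 - 1*(-14)) - 3 = -(-11 + 14) - 3 = -1*3 - 3 = -3 - 3 = -6)
b/3873 + m/v = (1/772)/3873 - 6/(-735) = (1/772)*(1/3873) - 6*(-1/735) = 1/2989956 + 2/245 = 5980157/732539220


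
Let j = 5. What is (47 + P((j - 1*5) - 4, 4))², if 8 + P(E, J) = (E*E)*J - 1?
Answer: 10404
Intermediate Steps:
P(E, J) = -9 + J*E² (P(E, J) = -8 + ((E*E)*J - 1) = -8 + (E²*J - 1) = -8 + (J*E² - 1) = -8 + (-1 + J*E²) = -9 + J*E²)
(47 + P((j - 1*5) - 4, 4))² = (47 + (-9 + 4*((5 - 1*5) - 4)²))² = (47 + (-9 + 4*((5 - 5) - 4)²))² = (47 + (-9 + 4*(0 - 4)²))² = (47 + (-9 + 4*(-4)²))² = (47 + (-9 + 4*16))² = (47 + (-9 + 64))² = (47 + 55)² = 102² = 10404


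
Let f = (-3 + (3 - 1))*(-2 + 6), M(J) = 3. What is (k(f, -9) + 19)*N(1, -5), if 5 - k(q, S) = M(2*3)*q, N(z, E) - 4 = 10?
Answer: 504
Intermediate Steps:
N(z, E) = 14 (N(z, E) = 4 + 10 = 14)
f = -4 (f = (-3 + 2)*4 = -1*4 = -4)
k(q, S) = 5 - 3*q
(k(f, -9) + 19)*N(1, -5) = ((5 - 3*(-4)) + 19)*14 = ((5 + 12) + 19)*14 = (17 + 19)*14 = 36*14 = 504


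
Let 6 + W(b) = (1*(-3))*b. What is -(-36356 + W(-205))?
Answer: 35747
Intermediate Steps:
W(b) = -6 - 3*b (W(b) = -6 + (1*(-3))*b = -6 - 3*b)
-(-36356 + W(-205)) = -(-36356 + (-6 - 3*(-205))) = -(-36356 + (-6 + 615)) = -(-36356 + 609) = -1*(-35747) = 35747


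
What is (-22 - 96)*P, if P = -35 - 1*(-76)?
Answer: -4838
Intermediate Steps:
P = 41 (P = -35 + 76 = 41)
(-22 - 96)*P = (-22 - 96)*41 = -118*41 = -4838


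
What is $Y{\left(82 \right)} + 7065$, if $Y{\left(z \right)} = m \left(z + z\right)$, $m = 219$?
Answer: $42981$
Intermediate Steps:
$Y{\left(z \right)} = 438 z$ ($Y{\left(z \right)} = 219 \left(z + z\right) = 219 \cdot 2 z = 438 z$)
$Y{\left(82 \right)} + 7065 = 438 \cdot 82 + 7065 = 35916 + 7065 = 42981$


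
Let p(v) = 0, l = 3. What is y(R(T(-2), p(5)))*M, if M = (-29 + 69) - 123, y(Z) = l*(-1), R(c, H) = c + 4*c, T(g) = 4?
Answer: 249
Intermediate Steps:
R(c, H) = 5*c
y(Z) = -3 (y(Z) = 3*(-1) = -3)
M = -83 (M = 40 - 123 = -83)
y(R(T(-2), p(5)))*M = -3*(-83) = 249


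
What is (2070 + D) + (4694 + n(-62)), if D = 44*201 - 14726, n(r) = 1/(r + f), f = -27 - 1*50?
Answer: 122597/139 ≈ 881.99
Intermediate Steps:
f = -77 (f = -27 - 50 = -77)
n(r) = 1/(-77 + r) (n(r) = 1/(r - 77) = 1/(-77 + r))
D = -5882 (D = 8844 - 14726 = -5882)
(2070 + D) + (4694 + n(-62)) = (2070 - 5882) + (4694 + 1/(-77 - 62)) = -3812 + (4694 + 1/(-139)) = -3812 + (4694 - 1/139) = -3812 + 652465/139 = 122597/139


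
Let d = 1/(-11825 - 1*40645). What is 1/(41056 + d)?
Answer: 52470/2154208319 ≈ 2.4357e-5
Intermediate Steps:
d = -1/52470 (d = 1/(-11825 - 40645) = 1/(-52470) = -1/52470 ≈ -1.9058e-5)
1/(41056 + d) = 1/(41056 - 1/52470) = 1/(2154208319/52470) = 52470/2154208319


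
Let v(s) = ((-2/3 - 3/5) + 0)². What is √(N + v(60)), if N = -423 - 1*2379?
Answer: I*√630089/15 ≈ 52.919*I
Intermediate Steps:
v(s) = 361/225 (v(s) = ((-2*⅓ - 3*⅕) + 0)² = ((-⅔ - ⅗) + 0)² = (-19/15 + 0)² = (-19/15)² = 361/225)
N = -2802 (N = -423 - 2379 = -2802)
√(N + v(60)) = √(-2802 + 361/225) = √(-630089/225) = I*√630089/15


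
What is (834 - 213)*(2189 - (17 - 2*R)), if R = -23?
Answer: 1320246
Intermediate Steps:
(834 - 213)*(2189 - (17 - 2*R)) = (834 - 213)*(2189 - (17 - 2*(-23))) = 621*(2189 - (17 + 46)) = 621*(2189 - 1*63) = 621*(2189 - 63) = 621*2126 = 1320246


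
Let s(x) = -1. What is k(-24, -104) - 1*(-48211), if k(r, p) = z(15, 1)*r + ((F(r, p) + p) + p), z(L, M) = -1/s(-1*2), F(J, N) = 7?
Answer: 47986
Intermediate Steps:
z(L, M) = 1 (z(L, M) = -1/(-1) = -1*(-1) = 1)
k(r, p) = 7 + r + 2*p (k(r, p) = 1*r + ((7 + p) + p) = r + (7 + 2*p) = 7 + r + 2*p)
k(-24, -104) - 1*(-48211) = (7 - 24 + 2*(-104)) - 1*(-48211) = (7 - 24 - 208) + 48211 = -225 + 48211 = 47986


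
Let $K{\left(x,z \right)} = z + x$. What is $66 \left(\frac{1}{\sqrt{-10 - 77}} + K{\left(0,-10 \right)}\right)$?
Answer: $-660 - \frac{22 i \sqrt{87}}{29} \approx -660.0 - 7.0759 i$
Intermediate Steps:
$K{\left(x,z \right)} = x + z$
$66 \left(\frac{1}{\sqrt{-10 - 77}} + K{\left(0,-10 \right)}\right) = 66 \left(\frac{1}{\sqrt{-10 - 77}} + \left(0 - 10\right)\right) = 66 \left(\frac{1}{\sqrt{-87}} - 10\right) = 66 \left(\frac{1}{i \sqrt{87}} - 10\right) = 66 \left(- \frac{i \sqrt{87}}{87} - 10\right) = 66 \left(-10 - \frac{i \sqrt{87}}{87}\right) = -660 - \frac{22 i \sqrt{87}}{29}$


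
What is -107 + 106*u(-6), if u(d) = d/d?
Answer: -1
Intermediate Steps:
u(d) = 1
-107 + 106*u(-6) = -107 + 106*1 = -107 + 106 = -1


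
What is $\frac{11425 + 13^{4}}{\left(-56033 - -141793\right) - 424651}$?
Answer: $- \frac{39986}{338891} \approx -0.11799$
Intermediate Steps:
$\frac{11425 + 13^{4}}{\left(-56033 - -141793\right) - 424651} = \frac{11425 + 28561}{\left(-56033 + 141793\right) - 424651} = \frac{39986}{85760 - 424651} = \frac{39986}{-338891} = 39986 \left(- \frac{1}{338891}\right) = - \frac{39986}{338891}$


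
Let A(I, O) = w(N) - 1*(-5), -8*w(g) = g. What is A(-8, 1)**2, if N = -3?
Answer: 1849/64 ≈ 28.891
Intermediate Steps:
w(g) = -g/8
A(I, O) = 43/8 (A(I, O) = -1/8*(-3) - 1*(-5) = 3/8 + 5 = 43/8)
A(-8, 1)**2 = (43/8)**2 = 1849/64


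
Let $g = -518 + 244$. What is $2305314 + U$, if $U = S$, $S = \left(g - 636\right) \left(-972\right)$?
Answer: $3189834$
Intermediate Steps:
$g = -274$
$S = 884520$ ($S = \left(-274 - 636\right) \left(-972\right) = \left(-910\right) \left(-972\right) = 884520$)
$U = 884520$
$2305314 + U = 2305314 + 884520 = 3189834$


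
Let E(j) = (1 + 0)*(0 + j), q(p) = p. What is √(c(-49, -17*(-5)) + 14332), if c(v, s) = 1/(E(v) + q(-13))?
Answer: √55092146/62 ≈ 119.72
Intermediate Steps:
E(j) = j (E(j) = 1*j = j)
c(v, s) = 1/(-13 + v) (c(v, s) = 1/(v - 13) = 1/(-13 + v))
√(c(-49, -17*(-5)) + 14332) = √(1/(-13 - 49) + 14332) = √(1/(-62) + 14332) = √(-1/62 + 14332) = √(888583/62) = √55092146/62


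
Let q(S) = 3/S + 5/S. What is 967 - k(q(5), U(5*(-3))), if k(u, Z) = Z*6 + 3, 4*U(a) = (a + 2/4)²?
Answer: 5189/8 ≈ 648.63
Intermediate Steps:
U(a) = (½ + a)²/4 (U(a) = (a + 2/4)²/4 = (a + 2*(¼))²/4 = (a + ½)²/4 = (½ + a)²/4)
q(S) = 8/S
k(u, Z) = 3 + 6*Z (k(u, Z) = 6*Z + 3 = 3 + 6*Z)
967 - k(q(5), U(5*(-3))) = 967 - (3 + 6*((1 + 2*(5*(-3)))²/16)) = 967 - (3 + 6*((1 + 2*(-15))²/16)) = 967 - (3 + 6*((1 - 30)²/16)) = 967 - (3 + 6*((1/16)*(-29)²)) = 967 - (3 + 6*((1/16)*841)) = 967 - (3 + 6*(841/16)) = 967 - (3 + 2523/8) = 967 - 1*2547/8 = 967 - 2547/8 = 5189/8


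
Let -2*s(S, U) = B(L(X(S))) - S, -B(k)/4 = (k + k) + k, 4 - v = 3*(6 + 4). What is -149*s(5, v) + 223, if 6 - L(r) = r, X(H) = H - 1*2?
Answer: -5663/2 ≈ -2831.5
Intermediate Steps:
X(H) = -2 + H (X(H) = H - 2 = -2 + H)
L(r) = 6 - r
v = -26 (v = 4 - 3*(6 + 4) = 4 - 3*10 = 4 - 1*30 = 4 - 30 = -26)
B(k) = -12*k (B(k) = -4*((k + k) + k) = -4*(2*k + k) = -12*k)
s(S, U) = 48 - 11*S/2 (s(S, U) = -(-12*(6 - (-2 + S)) - S)/2 = -(-12*(6 + (2 - S)) - S)/2 = -(-12*(8 - S) - S)/2 = -((-96 + 12*S) - S)/2 = -(-96 + 11*S)/2 = 48 - 11*S/2)
-149*s(5, v) + 223 = -149*(48 - 11/2*5) + 223 = -149*(48 - 55/2) + 223 = -149*41/2 + 223 = -6109/2 + 223 = -5663/2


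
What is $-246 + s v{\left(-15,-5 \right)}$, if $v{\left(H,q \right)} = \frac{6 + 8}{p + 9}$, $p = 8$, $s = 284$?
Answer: $- \frac{206}{17} \approx -12.118$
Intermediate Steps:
$v{\left(H,q \right)} = \frac{14}{17}$ ($v{\left(H,q \right)} = \frac{6 + 8}{8 + 9} = \frac{14}{17}$)
$-246 + s v{\left(-15,-5 \right)} = -246 + 284 \cdot \frac{14}{17} = -246 + \frac{3976}{17} = - \frac{206}{17}$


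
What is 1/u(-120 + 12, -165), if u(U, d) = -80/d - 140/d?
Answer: ¾ ≈ 0.75000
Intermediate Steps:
u(U, d) = -220/d
1/u(-120 + 12, -165) = 1/(-220/(-165)) = 1/(-220*(-1/165)) = 1/(4/3) = ¾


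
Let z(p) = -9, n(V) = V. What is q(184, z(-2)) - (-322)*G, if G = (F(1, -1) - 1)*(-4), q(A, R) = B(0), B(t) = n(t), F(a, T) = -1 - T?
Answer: 1288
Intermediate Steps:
B(t) = t
q(A, R) = 0
G = 4 (G = ((-1 - 1*(-1)) - 1)*(-4) = ((-1 + 1) - 1)*(-4) = (0 - 1)*(-4) = -1*(-4) = 4)
q(184, z(-2)) - (-322)*G = 0 - (-322)*4 = 0 - 1*(-1288) = 0 + 1288 = 1288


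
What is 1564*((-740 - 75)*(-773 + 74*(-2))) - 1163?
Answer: 1173960697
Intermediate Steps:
1564*((-740 - 75)*(-773 + 74*(-2))) - 1163 = 1564*(-815*(-773 - 148)) - 1163 = 1564*(-815*(-921)) - 1163 = 1564*750615 - 1163 = 1173961860 - 1163 = 1173960697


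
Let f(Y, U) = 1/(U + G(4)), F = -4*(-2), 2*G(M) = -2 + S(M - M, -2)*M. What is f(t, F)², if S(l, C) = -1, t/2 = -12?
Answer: 1/25 ≈ 0.040000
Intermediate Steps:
t = -24 (t = 2*(-12) = -24)
G(M) = -1 - M/2 (G(M) = (-2 - M)/2 = -1 - M/2)
F = 8
f(Y, U) = 1/(-3 + U) (f(Y, U) = 1/(U + (-1 - ½*4)) = 1/(U + (-1 - 2)) = 1/(U - 3) = 1/(-3 + U))
f(t, F)² = (1/(-3 + 8))² = (1/5)² = (⅕)² = 1/25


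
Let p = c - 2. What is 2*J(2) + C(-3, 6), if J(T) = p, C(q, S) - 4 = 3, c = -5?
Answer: -7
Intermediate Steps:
p = -7 (p = -5 - 2 = -7)
C(q, S) = 7 (C(q, S) = 4 + 3 = 7)
J(T) = -7
2*J(2) + C(-3, 6) = 2*(-7) + 7 = -14 + 7 = -7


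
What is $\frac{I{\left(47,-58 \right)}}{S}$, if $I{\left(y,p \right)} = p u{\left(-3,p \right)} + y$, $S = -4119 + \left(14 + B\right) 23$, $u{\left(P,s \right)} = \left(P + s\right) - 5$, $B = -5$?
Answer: $- \frac{3875}{3912} \approx -0.99054$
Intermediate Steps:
$u{\left(P,s \right)} = -5 + P + s$
$S = -3912$ ($S = -4119 + \left(14 - 5\right) 23 = -4119 + 9 \cdot 23 = -4119 + 207 = -3912$)
$I{\left(y,p \right)} = y + p \left(-8 + p\right)$ ($I{\left(y,p \right)} = p \left(-5 - 3 + p\right) + y = p \left(-8 + p\right) + y = y + p \left(-8 + p\right)$)
$\frac{I{\left(47,-58 \right)}}{S} = \frac{47 - 58 \left(-8 - 58\right)}{-3912} = \left(47 - -3828\right) \left(- \frac{1}{3912}\right) = \left(47 + 3828\right) \left(- \frac{1}{3912}\right) = 3875 \left(- \frac{1}{3912}\right) = - \frac{3875}{3912}$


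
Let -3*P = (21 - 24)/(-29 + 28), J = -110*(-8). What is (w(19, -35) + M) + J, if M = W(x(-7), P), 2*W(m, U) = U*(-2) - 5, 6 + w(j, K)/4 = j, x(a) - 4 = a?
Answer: 1861/2 ≈ 930.50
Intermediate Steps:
x(a) = 4 + a
w(j, K) = -24 + 4*j
J = 880
P = -1 (P = -(21 - 24)/(3*(-29 + 28)) = -(-1)/(-1) = -(-1)*(-1) = -⅓*3 = -1)
W(m, U) = -5/2 - U (W(m, U) = (U*(-2) - 5)/2 = (-2*U - 5)/2 = (-5 - 2*U)/2 = -5/2 - U)
M = -3/2 (M = -5/2 - 1*(-1) = -5/2 + 1 = -3/2 ≈ -1.5000)
(w(19, -35) + M) + J = ((-24 + 4*19) - 3/2) + 880 = ((-24 + 76) - 3/2) + 880 = (52 - 3/2) + 880 = 101/2 + 880 = 1861/2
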